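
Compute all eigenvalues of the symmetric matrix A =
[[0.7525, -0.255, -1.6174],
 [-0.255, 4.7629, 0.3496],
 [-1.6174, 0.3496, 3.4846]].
sigma(A) ≈ {0, 4, 5}

A is real symmetric, so its spectrum consists of real eigenvalues. Expanding the characteristic polynomial of the displayed matrix gives
  det(λ I - A) = p(λ) = λ^3 + (-9)λ^2 + (20)λ + (0).
Solving p(λ) = 0 yields eigenvalues ≈ 0, 4, 5. (A is shown rounded to 4 decimals, so these recover the underlying integer eigenvalues to within that precision.)
Verification: the trace of A = 9 equals the sum of eigenvalues 9, and det(A) ≈ -0.0008 matches the eigenvalue product 0.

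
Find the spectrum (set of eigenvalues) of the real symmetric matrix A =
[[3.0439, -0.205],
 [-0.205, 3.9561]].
sigma(A) ≈ {3, 4}

A is real symmetric, so its spectrum consists of real eigenvalues. Expanding the characteristic polynomial of the displayed matrix gives
  det(λ I - A) = p(λ) = λ^2 + (-7)λ + (12).
Solving p(λ) = 0 yields eigenvalues ≈ 3, 4. (A is shown rounded to 4 decimals, so these recover the underlying integer eigenvalues to within that precision.)
Verification: the trace of A = 7 equals the sum of eigenvalues 7, and det(A) ≈ 11.9999 matches the eigenvalue product 12.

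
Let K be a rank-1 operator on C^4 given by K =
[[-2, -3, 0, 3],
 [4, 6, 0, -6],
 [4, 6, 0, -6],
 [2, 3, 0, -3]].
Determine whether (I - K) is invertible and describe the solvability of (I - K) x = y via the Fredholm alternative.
(I - K) is singular (det(I - K) = 0, i.e. 1 ∈ sigma(K)). (I - K) x = y is solvable iff y ⊥ ker((I - K)^*) = span{(-2, -3, 0, 3)}, i.e. iff -2y_1 - 3y_2 + 3y_4 = 0. When solvable, the solutions are x = y + c·(1, -2, -2, -1), c arbitrary (ker(I - K) = span{(1, -2, -2, -1)}, dimension 1).

K has rank 1, so it is an outer product K = u v^T: every row of K is a multiple of one row vector. Reading off the entries, u = (1, -2, -2, -1) and v = (-2, -3, 0, 3) (row i of K equals u_i·v^T). A rank-one matrix u v^T satisfies K u = u (v·u) and kills the (3)-dimensional subspace v^⊥, so its characteristic polynomial is lambda^3 (lambda - v·u) with v·u = tr K = 1. Hence the eigenvalues of I - K are 1 (multiplicity 3) and 1 - (1) = 0, so det(I - K) = 0. (Direct check: I - K =
[[3, 3, 0, -3],
 [-4, -5, 0, 6],
 [-4, -6, 1, 6],
 [-2, -3, 0, 4]]
has determinant 0.) So 1 is an eigenvalue of K and (I - K) is not invertible. The finite-dimensional Fredholm alternative says: either (I - K) is invertible, or ker(I - K) ≠ {0} and then range(I - K) = ker((I - K)^*)^⊥, with dim ker(I - K) = dim ker((I - K)^*). We are in the second case, so we need both kernels. Kernel of I - K: (I - K) u = u - u (v·u) = u - u = 0, so ker(I - K) = span{u} = span{(1, -2, -2, -1)} (it is exactly 1-dimensional because rank(I - K) = 3). Kernel of the adjoint: K is real, so (I - K)^* = I - K^T = I - v u^T, and (I - v u^T) v = v - v (u·v) = 0; hence ker((I - K)^*) = span{v} = span{(-2, -3, 0, 3)}. Therefore (I - K) x = y is solvable iff <y, v> = 0, i.e. iff -2y_1 - 3y_2 + 3y_4 = 0. When this holds, K y = u (v·y) = 0, so (I - K) y = y and x = y is a particular solution; the full solution set is the line x = y + c·u = y + c·(1, -2, -2, -1), c ∈ C.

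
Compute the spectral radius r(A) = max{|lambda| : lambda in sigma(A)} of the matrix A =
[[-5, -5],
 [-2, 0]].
r(A) = (5 + sqrt(65))/2 ≈ 6.5311

The eigenvalues of A are the roots of its characteristic polynomial. With M = A (coefficients from the trace and determinant):
  p(λ) = det(λ I - M) = λ^2 + 5λ - 10.
For λ^2 + 5λ - 10 the discriminant is 65. It is nonnegative but not a perfect square, so the roots are real and irrational: λ = (-5 ± sqrt(65))/2 ≈ 1.5311, -6.5311.
Thus the eigenvalues (to 4 decimals) are 1.5311 (modulus 1.5311); -6.5311 (modulus 6.5311). The spectral radius is the largest modulus: r(A) = (5 + sqrt(65))/2 ≈ 6.5311. (Cross-check: r(A) ≤ ||A||_2 ≈ 7.2166; equality holds whenever A is normal, though it can also hold for some non-normal A.)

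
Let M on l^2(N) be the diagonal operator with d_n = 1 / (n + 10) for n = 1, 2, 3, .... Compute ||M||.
||M|| = 1/11 (attained at n = 1)

For M diagonal, ||M|| = sup_n |d_n| = sup_n 1/(n + 10). This is positive and strictly decreasing in n, so the supremum is attained at n = 1: d_1 = 1/(1 + 10) = 1/11. Hence ||M|| = 1/11.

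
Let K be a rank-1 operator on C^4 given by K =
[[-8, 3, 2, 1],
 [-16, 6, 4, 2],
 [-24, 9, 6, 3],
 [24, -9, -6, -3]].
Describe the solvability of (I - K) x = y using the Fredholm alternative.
(I - K) is singular (det(I - K) = 0, i.e. 1 ∈ sigma(K)). (I - K) x = y is solvable iff y ⊥ ker((I - K)^*) = span{(-8, 3, 2, 1)}, i.e. iff -8y_1 + 3y_2 + 2y_3 + y_4 = 0. When solvable, the solutions are x = y + c·(1, 2, 3, -3), c arbitrary (ker(I - K) = span{(1, 2, 3, -3)}, dimension 1).

K has rank 1, so it is an outer product K = u v^T: every row of K is a multiple of one row vector. Reading off the entries, u = (1, 2, 3, -3) and v = (-8, 3, 2, 1) (row i of K equals u_i·v^T). A rank-one matrix u v^T satisfies K u = u (v·u) and kills the (3)-dimensional subspace v^⊥, so its characteristic polynomial is lambda^3 (lambda - v·u) with v·u = tr K = 1. Hence the eigenvalues of I - K are 1 (multiplicity 3) and 1 - (1) = 0, so det(I - K) = 0. (Direct check: I - K =
[[9, -3, -2, -1],
 [16, -5, -4, -2],
 [24, -9, -5, -3],
 [-24, 9, 6, 4]]
has determinant 0.) So 1 is an eigenvalue of K and (I - K) is not invertible. The finite-dimensional Fredholm alternative says: either (I - K) is invertible, or ker(I - K) ≠ {0} and then range(I - K) = ker((I - K)^*)^⊥, with dim ker(I - K) = dim ker((I - K)^*). We are in the second case, so we need both kernels. Kernel of I - K: (I - K) u = u - u (v·u) = u - u = 0, so ker(I - K) = span{u} = span{(1, 2, 3, -3)} (it is exactly 1-dimensional because rank(I - K) = 3). Kernel of the adjoint: K is real, so (I - K)^* = I - K^T = I - v u^T, and (I - v u^T) v = v - v (u·v) = 0; hence ker((I - K)^*) = span{v} = span{(-8, 3, 2, 1)}. Therefore (I - K) x = y is solvable iff <y, v> = 0, i.e. iff -8y_1 + 3y_2 + 2y_3 + y_4 = 0. When this holds, K y = u (v·y) = 0, so (I - K) y = y and x = y is a particular solution; the full solution set is the line x = y + c·u = y + c·(1, 2, 3, -3), c ∈ C.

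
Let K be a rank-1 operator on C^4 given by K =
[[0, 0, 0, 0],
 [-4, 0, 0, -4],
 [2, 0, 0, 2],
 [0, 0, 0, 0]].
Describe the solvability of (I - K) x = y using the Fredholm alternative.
(I - K) is invertible (det(I - K) = 1 ≠ 0), so for every y in C^4 the equation (I - K) x = y has a unique solution.

K has rank 1, so it is an outer product K = u v^T: every row of K is a multiple of one row vector. Reading off the entries, u = (0, -2, 1, 0) and v = (2, 0, 0, 2) (row i of K equals u_i·v^T). A rank-one matrix u v^T satisfies K u = u (v·u) and kills the (3)-dimensional subspace v^⊥, so its characteristic polynomial is lambda^3 (lambda - v·u) with v·u = tr K = 0. Hence the eigenvalues of I - K are 1 (multiplicity 3) and 1 - (0) = 1, so det(I - K) = 1. (Direct check: I - K =
[[1, 0, 0, 0],
 [4, 1, 0, 4],
 [-2, 0, 1, -2],
 [0, 0, 0, 1]]
has determinant 1.) The finite-dimensional Fredholm alternative says: either (I - K) is invertible, or ker(I - K) ≠ {0} and then range(I - K) = ker((I - K)^*)^⊥, with dim ker(I - K) = dim ker((I - K)^*). Since det(I - K) ≠ 0, 1 is not an eigenvalue of K and ker(I - K) = {0}, so we are in the first case: for every y there is a unique x = (I - K)^(-1) y. Explicitly, by the Sherman–Morrison formula, (I - u v^T)^(-1) = I + u v^T/(1 - v·u), i.e. (I - K)^(-1) = I + K.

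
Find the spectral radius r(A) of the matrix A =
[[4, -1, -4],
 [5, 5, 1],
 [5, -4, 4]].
r(A) ≈ 6.7933

The eigenvalues of A are the roots of its characteristic polynomial. With M = A (coefficients from the trace, the sum of principal 2x2 minors, and det A):
  p(λ) = det(λ I - M) = λ^3 - 13λ^2 + 85λ - 291.
No integer candidate from the rational root theorem (±divisors of 291) is a root, so the roots are irrational. The cubic discriminant is Δ = -291180 < 0, so there is one real root and a complex-conjugate pair. p(6) = -33 and p(7) = 10 have opposite signs, so a root lies in (6, 7); Newton's method refines it to λ ≈ 6.7933. Dividing out (λ - (6.7933)) leaves approximately λ^2 - 6.2067λ + 42.8361. For λ^2 - 6.2067λ + 42.8361 the discriminant is -132.8216. It is negative, so the remaining roots are the complex-conjugate pair λ ≈ 3.1033 ± 5.7624i. Their product equals the constant term, so |λ|^2 ≈ 42.8361 and |λ| ≈ 6.5449.
Thus the eigenvalues (to 4 decimals) are 6.7933 (modulus 6.7933); 3.1033 ± 5.7624i (modulus 6.5449). The spectral radius is the largest modulus: r(A) ≈ 6.7933. (Cross-check: r(A) ≤ ||A||_2 ≈ 8.2655; equality holds whenever A is normal, though it can also hold for some non-normal A.)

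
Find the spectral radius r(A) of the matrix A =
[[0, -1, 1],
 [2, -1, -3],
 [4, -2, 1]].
r(A) ≈ 3.5914

The eigenvalues of A are the roots of its characteristic polynomial. With M = A (coefficients from the trace, the sum of principal 2x2 minors, and det A):
  p(λ) = det(λ I - M) = λ^3 - 9λ - 14.
No integer candidate from the rational root theorem (±divisors of 14) is a root, so the roots are irrational. The cubic discriminant is Δ = -2376 < 0, so there is one real root and a complex-conjugate pair. p(3) = -14 and p(4) = 14 have opposite signs, so a root lies in (3, 4); Newton's method refines it to λ ≈ 3.5914. Dividing out (λ - (3.5914)) leaves approximately λ^2 + 3.5914λ + 3.8982. For λ^2 + 3.5914λ + 3.8982 the discriminant is -2.6946. It is negative, so the remaining roots are the complex-conjugate pair λ ≈ -1.7957 ± 0.8208i. Their product equals the constant term, so |λ|^2 ≈ 3.8982 and |λ| ≈ 1.9744.
Thus the eigenvalues (to 4 decimals) are 3.5914 (modulus 3.5914); -1.7957 ± 0.8208i (modulus 1.9744). The spectral radius is the largest modulus: r(A) ≈ 3.5914. (Cross-check: r(A) ≤ ||A||_2 ≈ 5.0423; equality holds whenever A is normal, though it can also hold for some non-normal A.)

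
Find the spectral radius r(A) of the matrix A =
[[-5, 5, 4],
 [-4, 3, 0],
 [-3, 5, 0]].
r(A) ≈ 4.25

The eigenvalues of A are the roots of its characteristic polynomial. With M = A (coefficients from the trace, the sum of principal 2x2 minors, and det A):
  p(λ) = det(λ I - M) = λ^3 + 2λ^2 + 17λ + 44.
No integer candidate from the rational root theorem (±divisors of 44) is a root, so the roots are irrational. The cubic discriminant is Δ = -45248 < 0, so there is one real root and a complex-conjugate pair. p(-3) = -16 and p(-2) = 10 have opposite signs, so a root lies in (-3, -2); Newton's method refines it to λ ≈ -2.436. Dividing out (λ - (-2.436)) leaves approximately λ^2 - 0.436λ + 18.0622. For λ^2 - 0.436λ + 18.0622 the discriminant is -72.0586. It is negative, so the remaining roots are the complex-conjugate pair λ ≈ 0.218 ± 4.2444i. Their product equals the constant term, so |λ|^2 ≈ 18.0622 and |λ| ≈ 4.25.
Thus the eigenvalues (to 4 decimals) are -2.436 (modulus 2.436); 0.218 ± 4.2444i (modulus 4.25). The spectral radius is the largest modulus: r(A) ≈ 4.25. (Cross-check: r(A) ≤ ||A||_2 ≈ 10.7135; equality holds whenever A is normal, though it can also hold for some non-normal A.)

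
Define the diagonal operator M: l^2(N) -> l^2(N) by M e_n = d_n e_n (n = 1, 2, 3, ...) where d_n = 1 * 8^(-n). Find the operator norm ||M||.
||M|| = 1/8 (attained at n = 1)

For M diagonal, ||M|| = sup_n |d_n|. The sequence d_n = 1 * 8^(-n) is positive and strictly decreasing (ratio 8^(-1) < 1), so the supremum is d_1 = 1/8. Hence ||M|| = 1/8.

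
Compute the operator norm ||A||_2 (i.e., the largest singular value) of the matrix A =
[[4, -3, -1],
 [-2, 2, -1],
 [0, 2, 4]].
||A||_2 ≈ 6.1314 (= sqrt(largest eigenvalue of A^T A))

||A||_2 = sigma_max(A) = sqrt(lambda_max(A^T A)). Form the symmetric matrix M = A^T A =
[[20, -16, -2],
 [-16, 17, 9],
 [-2, 9, 18]].
Its characteristic polynomial (trace, sum of principal 2x2 minors, determinant of M give the coefficients) is
  p(λ) = det(λ I - M) = λ^3 - 55λ^2 + 665λ - 400.
No integer candidate from the rational root theorem (±divisors of 400) is a root, so the roots are irrational. The cubic discriminant is Δ = 154232125 > 0, so there are three distinct real roots. p(0) = -400 and p(1) = 211 have opposite signs, so a root lies in (0, 1); Newton's method refines it to λ ≈ 0.6344. p(16) = 256 and p(17) = -77 have opposite signs, so a root lies in (16, 17); Newton's method refines it to λ ≈ 16.7715. p(37) = -437 and p(38) = 322 have opposite signs, so a root lies in (37, 38); Newton's method refines it to λ ≈ 37.5941. Check (Vieta): the three roots sum to 55, matching tr M = 55.
So the eigenvalues of A^T A are ≈ 0.6344, 16.7715, 37.5941 (all ≥ 0, as they must be for A^T A). The largest is λ_max ≈ 37.5941, hence ||A||_2 = sqrt(λ_max) ≈ 6.1314.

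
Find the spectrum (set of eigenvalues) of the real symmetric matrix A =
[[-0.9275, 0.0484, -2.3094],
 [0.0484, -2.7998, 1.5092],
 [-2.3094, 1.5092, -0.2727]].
sigma(A) ≈ {-4, -2, 2}

A is real symmetric, so its spectrum consists of real eigenvalues. Expanding the characteristic polynomial of the displayed matrix gives
  det(λ I - A) = p(λ) = λ^3 + (4)λ^2 + (-4)λ + (-16).
Solving p(λ) = 0 yields eigenvalues ≈ -4, -2, 2. (A is shown rounded to 4 decimals, so these recover the underlying integer eigenvalues to within that precision.)
Verification: the trace of A = -4 equals the sum of eigenvalues -4, and det(A) ≈ 15.9999 matches the eigenvalue product 16.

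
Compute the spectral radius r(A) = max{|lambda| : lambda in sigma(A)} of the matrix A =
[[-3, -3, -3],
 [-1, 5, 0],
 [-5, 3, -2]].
r(A) ≈ 6.4536

The eigenvalues of A are the roots of its characteristic polynomial. With M = A (coefficients from the trace, the sum of principal 2x2 minors, and det A):
  p(λ) = det(λ I - M) = λ^3 - 37λ + 30.
No integer candidate from the rational root theorem (±divisors of 30) is a root, so the roots are irrational. The cubic discriminant is Δ = 178312 > 0, so there are three distinct real roots. p(-7) = -54 and p(-6) = 36 have opposite signs, so a root lies in (-7, -6); Newton's method refines it to λ ≈ -6.4536. p(0) = 30 and p(1) = -6 have opposite signs, so a root lies in (0, 1); Newton's method refines it to λ ≈ 0.826. p(5) = -30 and p(6) = 24 have opposite signs, so a root lies in (5, 6); Newton's method refines it to λ ≈ 5.6275. Check (Vieta): the three roots sum to 0, matching tr M = 0.
Thus the eigenvalues (to 4 decimals) are -6.4536 (modulus 6.4536); 0.826 (modulus 0.826); 5.6275 (modulus 5.6275). The spectral radius is the largest modulus: r(A) ≈ 6.4536. (Cross-check: r(A) ≤ ||A||_2 ≈ 7.2933; equality holds whenever A is normal, though it can also hold for some non-normal A.)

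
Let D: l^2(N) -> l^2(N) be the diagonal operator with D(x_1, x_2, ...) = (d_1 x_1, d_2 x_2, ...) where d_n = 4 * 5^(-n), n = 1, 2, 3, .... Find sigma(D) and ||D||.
sigma(D) = {4 * 5^(-n) : n ≥ 1} ∪ {0}; ||D|| = 4/5

A bounded diagonal operator on l^2 with diagonal entries d_n has spectrum equal to the closure of {d_n : n ≥ 1}: every d_n is an eigenvalue (with eigenvector e_n), so {d_n} ⊂ sigma(D); the spectrum is closed, so its closure is too; and for lambda not in the closure, (D - lambda I) has bounded inverse (the diagonal entries 1/(d_n - lambda) are bounded). For our sequence d_n = 4 * 5^(-n), n = 1, 2, 3, ...:
  - {d_n} = {4 * 5^(-n) : n ≥ 1}; the only limit point is 0
  - closure = {4 * 5^(-n) : n ≥ 1} ∪ {0}
For the norm: a diagonal operator has ||D|| = sup_n |d_n|. Here d_n = 4 * 5^(-n) is positive and decreasing, so sup_n |d_n| = d_1 = 4/5. So ||D|| = 4/5.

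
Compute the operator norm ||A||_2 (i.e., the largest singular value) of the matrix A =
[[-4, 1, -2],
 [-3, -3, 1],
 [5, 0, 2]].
||A||_2 ≈ 7.4251 (= sqrt(largest eigenvalue of A^T A))

||A||_2 = sigma_max(A) = sqrt(lambda_max(A^T A)). Form the symmetric matrix M = A^T A =
[[50, 5, 15],
 [5, 10, -5],
 [15, -5, 9]].
Its characteristic polynomial (trace, sum of principal 2x2 minors, determinant of M give the coefficients) is
  p(λ) = det(λ I - M) = λ^3 - 69λ^2 + 765λ - 25.
No integer candidate from the rational root theorem (±divisors of 25) is a root, so the roots are irrational. The cubic discriminant is Δ = 986353200 > 0, so there are three distinct real roots. p(0) = -25 and p(1) = 672 have opposite signs, so a root lies in (0, 1); Newton's method refines it to λ ≈ 0.0328. p(13) = 456 and p(14) = -95 have opposite signs, so a root lies in (13, 14); Newton's method refines it to λ ≈ 13.8346. p(55) = -300 and p(56) = 2047 have opposite signs, so a root lies in (55, 56); Newton's method refines it to λ ≈ 55.1326. Check (Vieta): the three roots sum to 69, matching tr M = 69.
So the eigenvalues of A^T A are ≈ 0.0328, 13.8346, 55.1326 (all ≥ 0, as they must be for A^T A). The largest is λ_max ≈ 55.1326, hence ||A||_2 = sqrt(λ_max) ≈ 7.4251.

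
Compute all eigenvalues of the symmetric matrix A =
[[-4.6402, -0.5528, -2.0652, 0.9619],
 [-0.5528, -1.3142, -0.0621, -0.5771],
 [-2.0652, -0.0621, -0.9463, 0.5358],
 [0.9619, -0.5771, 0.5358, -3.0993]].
sigma(A) ≈ {-6, -3, -1, 0}

A is real symmetric, so its spectrum consists of real eigenvalues. Expanding the characteristic polynomial of the displayed matrix gives
  det(λ I - A) = p(λ) = λ^4 + (10)λ^3 + (27)λ^2 + (18.0011)λ + (0).
Solving p(λ) = 0 yields eigenvalues ≈ -6, -3, -1, 0. (A is shown rounded to 4 decimals, so these recover the underlying integer eigenvalues to within that precision.)
Verification: the trace of A = -10 equals the sum of eigenvalues -10, and det(A) ≈ 0.0005 matches the eigenvalue product 0.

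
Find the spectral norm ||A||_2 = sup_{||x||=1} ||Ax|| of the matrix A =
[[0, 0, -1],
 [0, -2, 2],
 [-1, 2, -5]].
||A||_2 ≈ 6.1313 (= sqrt(largest eigenvalue of A^T A))

||A||_2 = sigma_max(A) = sqrt(lambda_max(A^T A)). Form the symmetric matrix M = A^T A =
[[1, -2, 5],
 [-2, 8, -14],
 [5, -14, 30]].
Its characteristic polynomial (trace, sum of principal 2x2 minors, determinant of M give the coefficients) is
  p(λ) = det(λ I - M) = λ^3 - 39λ^2 + 53λ - 4.
No integer candidate from the rational root theorem (±divisors of 4) is a root, so the roots are irrational. The cubic discriminant is Δ = 2876269 > 0, so there are three distinct real roots. p(0) = -4 and p(1) = 11 have opposite signs, so a root lies in (0, 1); Newton's method refines it to λ ≈ 0.0802. p(1) = 11 and p(2) = -46 have opposite signs, so a root lies in (1, 2); Newton's method refines it to λ ≈ 1.3268. p(37) = -781 and p(38) = 566 have opposite signs, so a root lies in (37, 38); Newton's method refines it to λ ≈ 37.593. Check (Vieta): the three roots sum to 39, matching tr M = 39.
So the eigenvalues of A^T A are ≈ 0.0802, 1.3268, 37.593 (all ≥ 0, as they must be for A^T A). The largest is λ_max ≈ 37.593, hence ||A||_2 = sqrt(λ_max) ≈ 6.1313.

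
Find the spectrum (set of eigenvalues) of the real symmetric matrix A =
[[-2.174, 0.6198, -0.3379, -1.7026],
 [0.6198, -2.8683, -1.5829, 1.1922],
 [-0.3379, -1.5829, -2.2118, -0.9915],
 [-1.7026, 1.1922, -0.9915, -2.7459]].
sigma(A) ≈ {-5, -4, -1, 0}

A is real symmetric, so its spectrum consists of real eigenvalues. Expanding the characteristic polynomial of the displayed matrix gives
  det(λ I - A) = p(λ) = λ^4 + (10)λ^3 + (29)λ^2 + (20)λ + (0).
Solving p(λ) = 0 yields eigenvalues ≈ -5, -4, -1, 0. (A is shown rounded to 4 decimals, so these recover the underlying integer eigenvalues to within that precision.)
Verification: the trace of A = -10 equals the sum of eigenvalues -10, and det(A) ≈ 0.0002 matches the eigenvalue product 0.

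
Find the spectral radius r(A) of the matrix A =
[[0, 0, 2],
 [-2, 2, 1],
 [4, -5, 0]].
r(A) ≈ 3.2843

The eigenvalues of A are the roots of its characteristic polynomial. With M = A (coefficients from the trace, the sum of principal 2x2 minors, and det A):
  p(λ) = det(λ I - M) = λ^3 - 2λ^2 - 3λ - 4.
No integer candidate from the rational root theorem (±divisors of 4) is a root, so the roots are irrational. The cubic discriminant is Δ = -848 < 0, so there is one real root and a complex-conjugate pair. p(3) = -4 and p(4) = 16 have opposite signs, so a root lies in (3, 4); Newton's method refines it to λ ≈ 3.2843. Dividing out (λ - (3.2843)) leaves approximately λ^2 + 1.2843λ + 1.2179. For λ^2 + 1.2843λ + 1.2179 the discriminant is -3.2223. It is negative, so the remaining roots are the complex-conjugate pair λ ≈ -0.6421 ± 0.8975i. Their product equals the constant term, so |λ|^2 ≈ 1.2179 and |λ| ≈ 1.1036.
Thus the eigenvalues (to 4 decimals) are 3.2843 (modulus 3.2843); -0.6421 ± 0.8975i (modulus 1.1036). The spectral radius is the largest modulus: r(A) ≈ 3.2843. (Cross-check: r(A) ≤ ||A||_2 ≈ 7.007; equality holds whenever A is normal, though it can also hold for some non-normal A.)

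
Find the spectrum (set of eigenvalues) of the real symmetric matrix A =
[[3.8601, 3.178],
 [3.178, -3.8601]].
sigma(A) ≈ {-5, 5}

A is real symmetric, so its spectrum consists of real eigenvalues. Expanding the characteristic polynomial of the displayed matrix gives
  det(λ I - A) = p(λ) = λ^2 + (0)λ + (-25).
Solving p(λ) = 0 yields eigenvalues ≈ -5, 5. (A is shown rounded to 4 decimals, so these recover the underlying integer eigenvalues to within that precision.)
Verification: the trace of A = 0 equals the sum of eigenvalues 0, and det(A) ≈ -25.0001 matches the eigenvalue product -25.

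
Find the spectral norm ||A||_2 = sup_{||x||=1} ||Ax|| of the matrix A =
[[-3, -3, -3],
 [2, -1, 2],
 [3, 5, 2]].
||A||_2 ≈ 8.0413 (= sqrt(largest eigenvalue of A^T A))

||A||_2 = sigma_max(A) = sqrt(lambda_max(A^T A)). Form the symmetric matrix M = A^T A =
[[22, 22, 19],
 [22, 35, 17],
 [19, 17, 17]].
Its characteristic polynomial (trace, sum of principal 2x2 minors, determinant of M give the coefficients) is
  p(λ) = det(λ I - M) = λ^3 - 74λ^2 + 605λ - 81.
No integer candidate from the rational root theorem (±divisors of 81) is a root, so the roots are irrational. The cubic discriminant is Δ = 1052377337 > 0, so there are three distinct real roots. p(0) = -81 and p(1) = 451 have opposite signs, so a root lies in (0, 1); Newton's method refines it to λ ≈ 0.1361. p(9) = 99 and p(10) = -431 have opposite signs, so a root lies in (9, 10); Newton's method refines it to λ ≈ 9.2007. p(64) = -2321 and p(65) = 1219 have opposite signs, so a root lies in (64, 65); Newton's method refines it to λ ≈ 64.6632. Check (Vieta): the three roots sum to 74, matching tr M = 74.
So the eigenvalues of A^T A are ≈ 0.1361, 9.2007, 64.6632 (all ≥ 0, as they must be for A^T A). The largest is λ_max ≈ 64.6632, hence ||A||_2 = sqrt(λ_max) ≈ 8.0413.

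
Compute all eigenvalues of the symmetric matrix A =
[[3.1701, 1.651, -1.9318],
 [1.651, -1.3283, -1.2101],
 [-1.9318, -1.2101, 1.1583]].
sigma(A) ≈ {-2, 0, 5}

A is real symmetric, so its spectrum consists of real eigenvalues. Expanding the characteristic polynomial of the displayed matrix gives
  det(λ I - A) = p(λ) = λ^3 + (-3)λ^2 + (-10)λ + (0).
Solving p(λ) = 0 yields eigenvalues ≈ -2, 0, 5. (A is shown rounded to 4 decimals, so these recover the underlying integer eigenvalues to within that precision.)
Verification: the trace of A = 3 equals the sum of eigenvalues 3, and det(A) ≈ -0.0008 matches the eigenvalue product 0.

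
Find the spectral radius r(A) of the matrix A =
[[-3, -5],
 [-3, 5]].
r(A) = (2 + sqrt(124))/2 ≈ 6.5678

The eigenvalues of A are the roots of its characteristic polynomial. With M = A (coefficients from the trace and determinant):
  p(λ) = det(λ I - M) = λ^2 - 2λ - 30.
For λ^2 - 2λ - 30 the discriminant is 124. It is nonnegative but not a perfect square, so the roots are real and irrational: λ = (2 ± sqrt(124))/2 ≈ 6.5678, -4.5678.
Thus the eigenvalues (to 4 decimals) are 6.5678 (modulus 6.5678); -4.5678 (modulus 4.5678). The spectral radius is the largest modulus: r(A) = (2 + sqrt(124))/2 ≈ 6.5678. (Cross-check: r(A) ≤ ||A||_2 ≈ 7.0711; equality holds whenever A is normal, though it can also hold for some non-normal A.)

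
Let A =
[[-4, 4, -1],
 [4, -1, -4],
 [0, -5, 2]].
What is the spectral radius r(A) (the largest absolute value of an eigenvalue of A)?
r(A) ≈ 7.3195

The eigenvalues of A are the roots of its characteristic polynomial. With M = A (coefficients from the trace, the sum of principal 2x2 minors, and det A):
  p(λ) = det(λ I - M) = λ^3 + 3λ^2 - 42λ - 76.
No integer candidate from the rational root theorem (±divisors of 76) is a root, so the roots are irrational. The cubic discriminant is Δ = 336852 > 0, so there are three distinct real roots. p(-8) = -60 and p(-7) = 22 have opposite signs, so a root lies in (-8, -7); Newton's method refines it to λ ≈ -7.3195. p(-2) = 12 and p(-1) = -32 have opposite signs, so a root lies in (-2, -1); Newton's method refines it to λ ≈ -1.7194. p(6) = -4 and p(7) = 120 have opposite signs, so a root lies in (6, 7); Newton's method refines it to λ ≈ 6.0389. Check (Vieta): the three roots sum to -3, matching tr M = -3.
Thus the eigenvalues (to 4 decimals) are -7.3195 (modulus 7.3195); -1.7194 (modulus 1.7194); 6.0389 (modulus 6.0389). The spectral radius is the largest modulus: r(A) ≈ 7.3195. (Cross-check: r(A) ≤ ||A||_2 ≈ 7.591; equality holds whenever A is normal, though it can also hold for some non-normal A.)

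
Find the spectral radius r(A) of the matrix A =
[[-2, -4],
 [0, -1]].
r(A) = 2

The eigenvalues of A are the roots of its characteristic polynomial. With M = A (coefficients from the trace and determinant):
  p(λ) = det(λ I - M) = λ^2 + 3λ + 2.
For λ^2 + 3λ + 2 the discriminant is 1. It is a perfect square (1^2), so the roots are rational: λ = (-3 ± 1)/2 = -1, -2.
Thus the eigenvalues (to 4 decimals) are -1 (modulus 1); -2 (modulus 2). The spectral radius is the largest modulus: r(A) = 2. (Cross-check: r(A) ≤ ||A||_2 ≈ 4.5616; equality holds whenever A is normal, though it can also hold for some non-normal A.)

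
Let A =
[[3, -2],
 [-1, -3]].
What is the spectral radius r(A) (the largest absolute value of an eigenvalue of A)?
r(A) = sqrt(44)/2 ≈ 3.3166

The eigenvalues of A are the roots of its characteristic polynomial. With M = A (coefficients from the trace and determinant):
  p(λ) = det(λ I - M) = λ^2 - 11.
For λ^2 - 11 the discriminant is 44. It is nonnegative but not a perfect square, so the roots are real and irrational: λ = ± sqrt(44)/2 ≈ 3.3166, -3.3166.
Thus the eigenvalues (to 4 decimals) are 3.3166 (modulus 3.3166); -3.3166 (modulus 3.3166). The spectral radius is the largest modulus: r(A) = sqrt(44)/2 ≈ 3.3166. (Cross-check: r(A) ≤ ||A||_2 ≈ 3.8541; equality holds whenever A is normal, though it can also hold for some non-normal A.)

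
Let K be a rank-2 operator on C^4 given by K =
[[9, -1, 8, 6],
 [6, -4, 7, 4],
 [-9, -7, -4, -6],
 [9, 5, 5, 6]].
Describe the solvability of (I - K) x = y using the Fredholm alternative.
(I - K) is invertible (det(I - K) = 27 ≠ 0), so for every y in C^4 the equation (I - K) x = y has a unique solution.

K has rank 2 and factors as K = U V^T = u1 v1^T + u2 v2^T with u1 = (-3, -2, 3, -3), v1 = (-3, -1, -2, -2), u2 = (2, 3, 2, -1), v2 = (0, -2, 1, 0) (multiplying out reproduces the displayed K). The nonzero eigenvalues of U V^T coincide with those of the 2 x 2 matrix G = V^T U = [[v1·u1, v1·u2], [v2·u1, v2·u2]] = [[11, -11], [7, -4]], and by the Sylvester determinant identity det(I_4 - U V^T) = det(I_2 - V^T U) = det([[-10, 11], [-7, 5]]) = (-10)(5) - (11)(-7) = 27. (Direct check: I - K =
[[-8, 1, -8, -6],
 [-6, 5, -7, -4],
 [9, 7, 5, 6],
 [-9, -5, -5, -5]]
has determinant 27.) The finite-dimensional Fredholm alternative says: either (I - K) is invertible, or ker(I - K) ≠ {0} and then range(I - K) = ker((I - K)^*)^⊥, with dim ker(I - K) = dim ker((I - K)^*). Since det(I - K) ≠ 0, 1 is not an eigenvalue of K and ker(I - K) = {0}, so we are in the first case: for every y there is a unique x = (I - K)^(-1) y. (Explicitly, by the Woodbury identity, (I - U V^T)^(-1) = I + U (I_2 - G)^(-1) V^T.)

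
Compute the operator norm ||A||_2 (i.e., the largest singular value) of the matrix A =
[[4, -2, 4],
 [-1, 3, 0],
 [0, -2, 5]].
||A||_2 ≈ 7.709 (= sqrt(largest eigenvalue of A^T A))

||A||_2 = sigma_max(A) = sqrt(lambda_max(A^T A)). Form the symmetric matrix M = A^T A =
[[17, -11, 16],
 [-11, 17, -18],
 [16, -18, 41]].
Its characteristic polynomial (trace, sum of principal 2x2 minors, determinant of M give the coefficients) is
  p(λ) = det(λ I - M) = λ^3 - 75λ^2 + 982λ - 3364.
No integer candidate from the rational root theorem (±divisors of 3364) is a root, so the roots are irrational. The cubic discriminant is Δ = 113817236 > 0, so there are three distinct real roots. p(5) = -204 and p(6) = 44 have opposite signs, so a root lies in (5, 6); Newton's method refines it to λ ≈ 5.7826. p(9) = 128 and p(10) = -44 have opposite signs, so a root lies in (9, 10); Newton's method refines it to λ ≈ 9.7889. p(59) = -1122 and p(60) = 1556 have opposite signs, so a root lies in (59, 60); Newton's method refines it to λ ≈ 59.4284. Check (Vieta): the three roots sum to 75, matching tr M = 75.
So the eigenvalues of A^T A are ≈ 5.7826, 9.7889, 59.4284 (all ≥ 0, as they must be for A^T A). The largest is λ_max ≈ 59.4284, hence ||A||_2 = sqrt(λ_max) ≈ 7.709.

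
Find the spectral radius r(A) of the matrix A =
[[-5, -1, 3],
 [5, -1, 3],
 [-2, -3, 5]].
r(A) ≈ 4.3115

The eigenvalues of A are the roots of its characteristic polynomial. With M = A (coefficients from the trace, the sum of principal 2x2 minors, and det A):
  p(λ) = det(λ I - M) = λ^3 + λ^2 - 5λ + 40.
No integer candidate from the rational root theorem (±divisors of 40) is a root, so the roots are irrational. The cubic discriminant is Δ = -46435 < 0, so there is one real root and a complex-conjugate pair. p(-5) = -35 and p(-4) = 12 have opposite signs, so a root lies in (-5, -4); Newton's method refines it to λ ≈ -4.3115. Dividing out (λ - (-4.3115)) leaves approximately λ^2 - 3.3115λ + 9.2775. For λ^2 - 3.3115λ + 9.2775 the discriminant is -26.1441. It is negative, so the remaining roots are the complex-conjugate pair λ ≈ 1.6557 ± 2.5566i. Their product equals the constant term, so |λ|^2 ≈ 9.2775 and |λ| ≈ 3.0459.
Thus the eigenvalues (to 4 decimals) are -4.3115 (modulus 4.3115); 1.6557 ± 2.5566i (modulus 3.0459). The spectral radius is the largest modulus: r(A) ≈ 4.3115. (Cross-check: r(A) ≤ ||A||_2 ≈ 8.083; equality holds whenever A is normal, though it can also hold for some non-normal A.)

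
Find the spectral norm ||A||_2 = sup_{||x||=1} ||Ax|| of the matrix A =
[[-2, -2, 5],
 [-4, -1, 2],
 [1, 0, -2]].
||A||_2 ≈ 7.2298 (= sqrt(largest eigenvalue of A^T A))

||A||_2 = sigma_max(A) = sqrt(lambda_max(A^T A)). Form the symmetric matrix M = A^T A =
[[21, 8, -20],
 [8, 5, -12],
 [-20, -12, 33]].
Its characteristic polynomial (trace, sum of principal 2x2 minors, determinant of M give the coefficients) is
  p(λ) = det(λ I - M) = λ^3 - 59λ^2 + 355λ - 169.
No integer candidate from the rational root theorem (±divisors of 169) is a root, so the roots are irrational. The cubic discriminant is Δ = 183844864 > 0, so there are three distinct real roots. p(0) = -169 and p(1) = 128 have opposite signs, so a root lies in (0, 1); Newton's method refines it to λ ≈ 0.5207. p(6) = 53 and p(7) = -232 have opposite signs, so a root lies in (6, 7); Newton's method refines it to λ ≈ 6.2091. p(52) = -637 and p(53) = 1792 have opposite signs, so a root lies in (52, 53); Newton's method refines it to λ ≈ 52.2702. Check (Vieta): the three roots sum to 59, matching tr M = 59.
So the eigenvalues of A^T A are ≈ 0.5207, 6.2091, 52.2702 (all ≥ 0, as they must be for A^T A). The largest is λ_max ≈ 52.2702, hence ||A||_2 = sqrt(λ_max) ≈ 7.2298.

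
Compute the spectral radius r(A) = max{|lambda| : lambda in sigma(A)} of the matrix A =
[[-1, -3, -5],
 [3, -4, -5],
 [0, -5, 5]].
r(A) ≈ 7.6525

The eigenvalues of A are the roots of its characteristic polynomial. With M = A (coefficients from the trace, the sum of principal 2x2 minors, and det A):
  p(λ) = det(λ I - M) = λ^3 - 37λ - 165.
No integer candidate from the rational root theorem (±divisors of 165) is a root, so the roots are irrational. The cubic discriminant is Δ = -532463 < 0, so there is one real root and a complex-conjugate pair. p(7) = -81 and p(8) = 51 have opposite signs, so a root lies in (7, 8); Newton's method refines it to λ ≈ 7.6525. Dividing out (λ - (7.6525)) leaves approximately λ^2 + 7.6525λ + 21.5615. For λ^2 + 7.6525λ + 21.5615 the discriminant is -27.6844. It is negative, so the remaining roots are the complex-conjugate pair λ ≈ -3.8263 ± 2.6308i. Their product equals the constant term, so |λ|^2 ≈ 21.5615 and |λ| ≈ 4.6434.
Thus the eigenvalues (to 4 decimals) are 7.6525 (modulus 7.6525); -3.8263 ± 2.6308i (modulus 4.6434). The spectral radius is the largest modulus: r(A) ≈ 7.6525. (Cross-check: r(A) ≤ ||A||_2 ≈ 8.984; equality holds whenever A is normal, though it can also hold for some non-normal A.)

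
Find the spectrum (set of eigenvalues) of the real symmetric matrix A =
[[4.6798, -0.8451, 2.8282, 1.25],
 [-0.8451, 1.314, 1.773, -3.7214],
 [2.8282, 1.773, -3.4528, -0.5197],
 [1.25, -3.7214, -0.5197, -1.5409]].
sigma(A) ≈ {-5, -4, 4, 6}

A is real symmetric, so its spectrum consists of real eigenvalues. Expanding the characteristic polynomial of the displayed matrix gives
  det(λ I - A) = p(λ) = λ^4 + (-1)λ^3 + (-46)λ^2 + (16.0028)λ + (479.9889).
Solving p(λ) = 0 yields eigenvalues ≈ -5, -4, 4, 6. (A is shown rounded to 4 decimals, so these recover the underlying integer eigenvalues to within that precision.)
Verification: the trace of A = 1 equals the sum of eigenvalues 1, and det(A) ≈ 479.9889 matches the eigenvalue product 480.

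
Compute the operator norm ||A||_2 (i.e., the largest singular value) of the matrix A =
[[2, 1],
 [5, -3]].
||A||_2 = sqrt((39 + sqrt(1037))/2) ≈ 5.9667 (= sqrt(largest eigenvalue of A^T A))

||A||_2 = sigma_max(A) = sqrt(lambda_max(A^T A)). Form the symmetric matrix M = A^T A =
[[29, -13],
 [-13, 10]].
Its characteristic polynomial (trace, determinant of M give the coefficients) is
  p(λ) = det(λ I - M) = λ^2 - 39λ + 121.
For λ^2 - 39λ + 121 the discriminant is 1037. It is nonnegative but not a perfect square, so the roots are real and irrational: λ = (39 ± sqrt(1037))/2 ≈ 35.6012, 3.3988.
So the eigenvalues of A^T A are ≈ 3.3988, 35.6012 (all ≥ 0, as they must be for A^T A). The largest is λ_max = (39 + sqrt(1037))/2 ≈ 35.6012, hence ||A||_2 = sqrt(λ_max) = sqrt((39 + sqrt(1037))/2) ≈ 5.9667.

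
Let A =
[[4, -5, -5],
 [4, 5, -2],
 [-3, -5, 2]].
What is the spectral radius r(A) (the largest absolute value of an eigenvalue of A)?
r(A) = 7

The eigenvalues of A are the roots of its characteristic polynomial. With M = A (coefficients from the trace, the sum of principal 2x2 minors, and det A):
  p(λ) = det(λ I - M) = λ^3 - 11λ^2 + 33λ - 35.
By the rational root theorem any rational root is an integer divisor of 35. Testing λ = 7: p(7) = 343 - 539 + 231 - 35 = 0, so λ = 7 is a root. Dividing out (λ - 7) leaves p(λ) = (λ - 7)(λ^2 - 4λ + 5). For λ^2 - 4λ + 5 the discriminant is -4. It is negative, so the roots are the complex-conjugate pair λ = 2 ± (sqrt(4)/2) i ≈ 2 ± 1i. For a conjugate pair the product of the roots equals the constant term, so |λ|^2 = 5 and |λ| = sqrt(5) ≈ 2.2361.
Thus the eigenvalues (to 4 decimals) are 2 ± 1i (modulus 2.2361); 7 (modulus 7). The spectral radius is the largest modulus: r(A) = 7. (Cross-check: r(A) ≤ ||A||_2 ≈ 9.0967; equality holds whenever A is normal, though it can also hold for some non-normal A.)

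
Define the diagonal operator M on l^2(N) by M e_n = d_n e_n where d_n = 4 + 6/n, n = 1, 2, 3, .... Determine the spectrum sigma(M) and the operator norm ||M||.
sigma(M) = {4 + 6/n : n ≥ 1} ∪ {4}; ||M|| = 10

A bounded diagonal operator on l^2 with diagonal entries d_n has spectrum equal to the closure of {d_n : n ≥ 1}: every d_n is an eigenvalue (with eigenvector e_n), so {d_n} ⊂ sigma(M); the spectrum is closed, so its closure is too; and for lambda not in the closure, (M - lambda I) has bounded inverse (the diagonal entries 1/(d_n - lambda) are bounded). For our sequence d_n = 4 + 6/n, n = 1, 2, 3, ...:
  - {d_n} = {4 + 6/n : n ≥ 1}; the only limit point is 4
  - closure = {4 + 6/n : n ≥ 1} ∪ {4}
For the norm: a diagonal operator has ||M|| = sup_n |d_n|. Here d_n = 4 + 6/n is positive and decreasing, so sup_n |d_n| = d_1 = 4 + 6 = 10. So ||M|| = 10.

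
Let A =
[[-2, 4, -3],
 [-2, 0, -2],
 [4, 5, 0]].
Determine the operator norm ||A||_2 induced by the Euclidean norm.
||A||_2 ≈ 6.9632 (= sqrt(largest eigenvalue of A^T A))

||A||_2 = sigma_max(A) = sqrt(lambda_max(A^T A)). Form the symmetric matrix M = A^T A =
[[24, 12, 10],
 [12, 41, -12],
 [10, -12, 13]].
Its characteristic polynomial (trace, sum of principal 2x2 minors, determinant of M give the coefficients) is
  p(λ) = det(λ I - M) = λ^3 - 78λ^2 + 1441λ - 484.
No integer candidate from the rational root theorem (±divisors of 484) is a root, so the roots are irrational. The cubic discriminant is Δ = 718627712 > 0, so there are three distinct real roots. p(0) = -484 and p(1) = 880 have opposite signs, so a root lies in (0, 1); Newton's method refines it to λ ≈ 0.3422. p(29) = 96 and p(30) = -454 have opposite signs, so a root lies in (29, 30); Newton's method refines it to λ ≈ 29.1719. p(48) = -436 and p(49) = 496 have opposite signs, so a root lies in (48, 49); Newton's method refines it to λ ≈ 48.4859. Check (Vieta): the three roots sum to 78, matching tr M = 78.
So the eigenvalues of A^T A are ≈ 0.3422, 29.1719, 48.4859 (all ≥ 0, as they must be for A^T A). The largest is λ_max ≈ 48.4859, hence ||A||_2 = sqrt(λ_max) ≈ 6.9632.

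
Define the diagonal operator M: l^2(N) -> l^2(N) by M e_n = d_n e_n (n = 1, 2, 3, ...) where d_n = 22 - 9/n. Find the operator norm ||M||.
||M|| = 22

For a diagonal operator on l^2 with entries d_n, ||M|| = sup_n |d_n|. Here d_1 = 13, d_2 = 35/2, ..., and d_n = 22 - 9/n increases monotonically toward 22. All terms lie in [13, 22), so |d_n| = d_n and the supremum is the limit 22, which is not attained by any individual d_n. Hence ||M|| = 22.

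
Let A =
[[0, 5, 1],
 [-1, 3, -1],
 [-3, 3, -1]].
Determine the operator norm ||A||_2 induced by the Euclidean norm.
||A||_2 ≈ 6.8565 (= sqrt(largest eigenvalue of A^T A))

||A||_2 = sigma_max(A) = sqrt(lambda_max(A^T A)). Form the symmetric matrix M = A^T A =
[[10, -12, 4],
 [-12, 43, -1],
 [4, -1, 3]].
Its characteristic polynomial (trace, sum of principal 2x2 minors, determinant of M give the coefficients) is
  p(λ) = det(λ I - M) = λ^3 - 56λ^2 + 428λ - 256.
No integer candidate from the rational root theorem (±divisors of 256) is a root, so the roots are irrational. The cubic discriminant is Δ = 189698304 > 0, so there are three distinct real roots. p(0) = -256 and p(1) = 117 have opposite signs, so a root lies in (0, 1); Newton's method refines it to λ ≈ 0.6533. p(8) = 96 and p(9) = -211 have opposite signs, so a root lies in (8, 9); Newton's method refines it to λ ≈ 8.335. p(47) = -21 and p(48) = 1856 have opposite signs, so a root lies in (47, 48); Newton's method refines it to λ ≈ 47.0117. Check (Vieta): the three roots sum to 56, matching tr M = 56.
So the eigenvalues of A^T A are ≈ 0.6533, 8.335, 47.0117 (all ≥ 0, as they must be for A^T A). The largest is λ_max ≈ 47.0117, hence ||A||_2 = sqrt(λ_max) ≈ 6.8565.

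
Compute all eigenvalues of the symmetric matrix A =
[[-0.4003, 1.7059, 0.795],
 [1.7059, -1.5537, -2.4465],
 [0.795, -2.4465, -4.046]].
sigma(A) ≈ {-6, -1, 1}

A is real symmetric, so its spectrum consists of real eigenvalues. Expanding the characteristic polynomial of the displayed matrix gives
  det(λ I - A) = p(λ) = λ^3 + (6)λ^2 + (-1)λ + (-6).
Solving p(λ) = 0 yields eigenvalues ≈ -6, -1, 1. (A is shown rounded to 4 decimals, so these recover the underlying integer eigenvalues to within that precision.)
Verification: the trace of A = -6 equals the sum of eigenvalues -6, and det(A) ≈ 5.9999 matches the eigenvalue product 6.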